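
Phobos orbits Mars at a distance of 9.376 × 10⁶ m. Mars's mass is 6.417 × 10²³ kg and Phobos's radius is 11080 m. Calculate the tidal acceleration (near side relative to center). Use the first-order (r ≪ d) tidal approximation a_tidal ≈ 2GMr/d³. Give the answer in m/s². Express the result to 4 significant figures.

1.151 × 10⁻³ m/s²

The tidal stretch is the gradient of GM/d² times the body's extent r, hence the 1/d³ dependence.
a_tidal = 2GMr/d³
        = 2 × (6.674 × 10⁻¹¹) × (6.417 × 10²³) × (11080) / (9.376 × 10⁶)³
        = 1.151 × 10⁻³ m/s²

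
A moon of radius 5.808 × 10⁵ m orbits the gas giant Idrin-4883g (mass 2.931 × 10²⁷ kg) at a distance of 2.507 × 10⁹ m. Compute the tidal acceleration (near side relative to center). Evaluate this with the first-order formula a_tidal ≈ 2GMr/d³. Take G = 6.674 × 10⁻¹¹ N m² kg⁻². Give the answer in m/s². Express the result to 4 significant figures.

Δg = 2GMr/d³
   = 2 × (6.674 × 10⁻¹¹) × (2.931 × 10²⁷) × (5.808 × 10⁵) / (2.507 × 10⁹)³
   = 1.442 × 10⁻⁵ m/s²

1.442 × 10⁻⁵ m/s²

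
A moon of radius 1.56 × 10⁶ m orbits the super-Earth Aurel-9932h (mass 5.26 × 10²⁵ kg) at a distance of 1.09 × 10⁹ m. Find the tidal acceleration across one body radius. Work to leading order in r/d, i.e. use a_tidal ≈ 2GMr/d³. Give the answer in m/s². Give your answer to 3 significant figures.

8.46 × 10⁻⁶ m/s²

The tidal stretch is the gradient of GM/d² times the body's extent r, hence the 1/d³ dependence.
Δg = 2GMr/d³
   = 2 × (6.674 × 10⁻¹¹) × (5.26 × 10²⁵) × (1.56 × 10⁶) / (1.09 × 10⁹)³
   = 8.46 × 10⁻⁶ m/s²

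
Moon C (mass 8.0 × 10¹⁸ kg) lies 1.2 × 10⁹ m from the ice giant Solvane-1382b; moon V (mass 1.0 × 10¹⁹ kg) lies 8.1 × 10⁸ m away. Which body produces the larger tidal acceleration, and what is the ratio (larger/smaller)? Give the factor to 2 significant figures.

Compare M/d³ for the two perturbers:
Moon C: (8.0 × 10¹⁸) / (1.2 × 10⁹)³ = 4.630 × 10⁻⁹
Moon V: (1.0 × 10¹⁹) / (8.1 × 10⁸)³ = 1.882 × 10⁻⁸
Ratio (larger/smaller) = 4.1

Moon V, by a factor of ≈ 4.1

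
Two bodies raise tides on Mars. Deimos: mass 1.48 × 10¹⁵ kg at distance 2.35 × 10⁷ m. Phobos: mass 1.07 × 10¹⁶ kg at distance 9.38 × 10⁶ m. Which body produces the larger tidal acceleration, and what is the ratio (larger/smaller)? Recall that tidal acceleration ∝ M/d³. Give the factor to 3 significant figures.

Phobos, by a factor of ≈ 114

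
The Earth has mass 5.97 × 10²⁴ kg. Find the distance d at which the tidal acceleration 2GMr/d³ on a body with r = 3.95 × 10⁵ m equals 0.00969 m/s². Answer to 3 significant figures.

3.19 × 10⁷ m

2GMr/d³ = a_tidal  ⇒  d = (2GMr / a_tidal)^(1/3)
d = (2 × 6.674×10⁻¹¹ × (5.97 × 10²⁴) × (3.95 × 10⁵) / (0.00969))^(1/3)
  = 3.19 × 10⁷ m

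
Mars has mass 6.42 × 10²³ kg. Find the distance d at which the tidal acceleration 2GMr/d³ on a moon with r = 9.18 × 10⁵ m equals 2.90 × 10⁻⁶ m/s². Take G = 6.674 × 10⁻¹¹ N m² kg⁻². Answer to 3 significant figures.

3.00 × 10⁸ m

2GMr/d³ = a_tidal  ⇒  d = (2GMr / a_tidal)^(1/3)
d = (2 × 6.674×10⁻¹¹ × (6.42 × 10²³) × (9.18 × 10⁵) / (2.90 × 10⁻⁶))^(1/3)
  = 3.00 × 10⁸ m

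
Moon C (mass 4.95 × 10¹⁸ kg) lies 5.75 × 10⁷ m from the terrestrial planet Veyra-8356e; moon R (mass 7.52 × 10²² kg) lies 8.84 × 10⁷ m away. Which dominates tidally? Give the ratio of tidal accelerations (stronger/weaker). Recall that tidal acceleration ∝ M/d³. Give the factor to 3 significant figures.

Compare M/d³ for the two perturbers:
Moon C: (4.95 × 10¹⁸) / (5.75 × 10⁷)³ = 2.604 × 10⁻⁵
Moon R: (7.52 × 10²²) / (8.84 × 10⁷)³ = 1.089 × 10⁻¹
Ratio (larger/smaller) = 4180

Moon R, by a factor of ≈ 4180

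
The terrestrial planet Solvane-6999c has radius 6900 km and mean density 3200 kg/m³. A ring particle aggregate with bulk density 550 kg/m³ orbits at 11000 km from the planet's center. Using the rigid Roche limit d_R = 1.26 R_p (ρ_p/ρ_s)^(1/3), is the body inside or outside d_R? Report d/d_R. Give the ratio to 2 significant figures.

inside; d/d_R ≈ 0.70

d_R = 1.26 × (6900 km) × (3200/550)^(1/3) = 15640 km
d/d_R = (11000) / (15640) = 0.70
Since d/d_R < 1, the body is inside the Roche limit.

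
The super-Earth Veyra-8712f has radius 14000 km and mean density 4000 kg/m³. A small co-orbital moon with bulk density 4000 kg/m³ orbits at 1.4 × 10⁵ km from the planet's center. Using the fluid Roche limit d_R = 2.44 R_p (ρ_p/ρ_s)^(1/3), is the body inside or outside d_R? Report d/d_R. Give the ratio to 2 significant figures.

outside; d/d_R ≈ 4.1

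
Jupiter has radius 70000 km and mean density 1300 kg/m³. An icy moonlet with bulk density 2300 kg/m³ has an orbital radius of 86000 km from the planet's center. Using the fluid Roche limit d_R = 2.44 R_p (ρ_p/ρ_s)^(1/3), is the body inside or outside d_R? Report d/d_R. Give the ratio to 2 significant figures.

inside; d/d_R ≈ 0.61

d_R = 2.44 × (70000 km) × (1300/2300)^(1/3) = 1.412 × 10⁵ km
d/d_R = (86000) / (1.412 × 10⁵) = 0.61
Since d/d_R < 1, the body is inside the Roche limit.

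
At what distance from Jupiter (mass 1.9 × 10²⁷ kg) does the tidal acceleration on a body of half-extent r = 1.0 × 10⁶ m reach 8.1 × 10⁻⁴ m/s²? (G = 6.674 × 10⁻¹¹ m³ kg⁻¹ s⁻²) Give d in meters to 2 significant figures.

2GMr/d³ = a_tidal  ⇒  d = (2GMr / a_tidal)^(1/3)
d = (2 × 6.674×10⁻¹¹ × (1.9 × 10²⁷) × (1.0 × 10⁶) / (8.1 × 10⁻⁴))^(1/3)
  = 6.8 × 10⁸ m

6.8 × 10⁸ m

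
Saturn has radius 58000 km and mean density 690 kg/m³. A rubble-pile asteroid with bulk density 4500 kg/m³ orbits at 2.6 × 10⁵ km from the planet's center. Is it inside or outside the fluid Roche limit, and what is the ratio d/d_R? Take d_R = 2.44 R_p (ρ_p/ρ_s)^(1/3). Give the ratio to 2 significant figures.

outside; d/d_R ≈ 3.4

d_R = 2.44 × (58000 km) × (690/4500)^(1/3) = 75750 km
d/d_R = (2.6 × 10⁵) / (75750) = 3.4
Since d/d_R > 1, the body is outside the Roche limit.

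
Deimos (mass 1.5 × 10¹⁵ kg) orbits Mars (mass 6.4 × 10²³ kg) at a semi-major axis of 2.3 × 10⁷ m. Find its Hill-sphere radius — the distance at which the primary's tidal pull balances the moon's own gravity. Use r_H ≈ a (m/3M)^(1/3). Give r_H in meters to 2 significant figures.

r_H ≈ a (m/3M)^(1/3)
    = (2.3 × 10⁷) × (1.5 × 10¹⁵ / (3 × 6.4 × 10²³))^(1/3)
    = 2.1 × 10⁴ m

2.1 × 10⁴ m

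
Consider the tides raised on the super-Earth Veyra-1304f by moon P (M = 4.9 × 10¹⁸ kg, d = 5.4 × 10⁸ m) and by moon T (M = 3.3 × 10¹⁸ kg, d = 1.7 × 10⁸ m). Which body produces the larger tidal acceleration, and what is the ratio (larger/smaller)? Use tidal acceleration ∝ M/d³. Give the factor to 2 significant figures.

The tide-raising term goes as M/d³ (the gradient of a 1/d² field).
Moon P: (4.9 × 10¹⁸) / (5.4 × 10⁸)³ = 3.112 × 10⁻⁸
Moon T: (3.3 × 10¹⁸) / (1.7 × 10⁸)³ = 6.717 × 10⁻⁷
Ratio (larger/smaller) = 22

Moon T, by a factor of ≈ 22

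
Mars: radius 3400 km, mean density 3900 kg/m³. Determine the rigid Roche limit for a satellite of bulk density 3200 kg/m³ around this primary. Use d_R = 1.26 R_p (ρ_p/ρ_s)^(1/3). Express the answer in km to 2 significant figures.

4600 km

d_R = 1.26 × 3400 km × (3900/3200)^(1/3)
    = 4600 km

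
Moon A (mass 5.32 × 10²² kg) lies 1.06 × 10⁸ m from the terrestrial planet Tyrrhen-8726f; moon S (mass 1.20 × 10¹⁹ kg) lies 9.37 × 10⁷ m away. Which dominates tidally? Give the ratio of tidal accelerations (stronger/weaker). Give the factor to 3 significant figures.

Moon A, by a factor of ≈ 3060

Tidal stretch scales as M/d³; compute that for each body.
Moon A: (5.32 × 10²²) / (1.06 × 10⁸)³ = 4.467 × 10⁻²
Moon S: (1.20 × 10¹⁹) / (9.37 × 10⁷)³ = 1.459 × 10⁻⁵
Ratio (larger/smaller) = 3060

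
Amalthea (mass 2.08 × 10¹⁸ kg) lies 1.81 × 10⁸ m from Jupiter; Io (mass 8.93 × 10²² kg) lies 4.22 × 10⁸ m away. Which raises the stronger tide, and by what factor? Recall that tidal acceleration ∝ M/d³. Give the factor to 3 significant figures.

Io, by a factor of ≈ 3390

The tide-raising term goes as M/d³ (the gradient of a 1/d² field).
Amalthea: (2.08 × 10¹⁸) / (1.81 × 10⁸)³ = 3.508 × 10⁻⁷
Io: (8.93 × 10²²) / (4.22 × 10⁸)³ = 1.188 × 10⁻³
Ratio (larger/smaller) = 3390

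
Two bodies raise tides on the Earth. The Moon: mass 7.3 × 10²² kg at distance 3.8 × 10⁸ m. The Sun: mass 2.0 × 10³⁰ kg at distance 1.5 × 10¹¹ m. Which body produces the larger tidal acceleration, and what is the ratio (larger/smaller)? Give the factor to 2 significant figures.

The Moon, by a factor of ≈ 2.2

Tidal acceleration ∝ M/d³, so compare M/d³ for each.
The Moon: (7.3 × 10²²) / (3.8 × 10⁸)³ = 1.330 × 10⁻³
The Sun: (2.0 × 10³⁰) / (1.5 × 10¹¹)³ = 5.926 × 10⁻⁴
Ratio (larger/smaller) = 2.2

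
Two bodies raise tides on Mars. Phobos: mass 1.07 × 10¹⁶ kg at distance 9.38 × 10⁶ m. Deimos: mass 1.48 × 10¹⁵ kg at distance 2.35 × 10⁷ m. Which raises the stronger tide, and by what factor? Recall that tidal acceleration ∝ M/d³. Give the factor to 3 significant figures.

Compare M/d³ for the two perturbers:
Phobos: (1.07 × 10¹⁶) / (9.38 × 10⁶)³ = 1.297 × 10⁻⁵
Deimos: (1.48 × 10¹⁵) / (2.35 × 10⁷)³ = 1.140 × 10⁻⁷
Ratio (larger/smaller) = 114

Phobos, by a factor of ≈ 114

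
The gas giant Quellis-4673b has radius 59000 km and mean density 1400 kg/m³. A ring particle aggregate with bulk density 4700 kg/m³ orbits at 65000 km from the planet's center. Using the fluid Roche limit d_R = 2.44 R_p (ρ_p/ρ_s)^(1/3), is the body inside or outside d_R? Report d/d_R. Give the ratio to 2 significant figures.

inside; d/d_R ≈ 0.68

d_R = 2.44 × (59000 km) × (1400/4700)^(1/3) = 96140 km
d/d_R = (65000) / (96140) = 0.68
Since d/d_R < 1, the body is inside the Roche limit.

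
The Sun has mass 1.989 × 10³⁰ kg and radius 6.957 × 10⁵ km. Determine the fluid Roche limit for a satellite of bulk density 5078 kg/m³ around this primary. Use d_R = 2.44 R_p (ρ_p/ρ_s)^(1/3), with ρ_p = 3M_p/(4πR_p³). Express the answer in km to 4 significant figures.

ρ_p = 3M_p/(4πR_p³) = 3 × (1.989 × 10³⁰) / (4π × (6.957 × 10⁸ m)³) = 1410 kg/m³
d_R = 2.44 × 6.957 × 10⁵ km × (1410/5078)^(1/3)
    = 1.107 × 10⁶ km

1.107 × 10⁶ km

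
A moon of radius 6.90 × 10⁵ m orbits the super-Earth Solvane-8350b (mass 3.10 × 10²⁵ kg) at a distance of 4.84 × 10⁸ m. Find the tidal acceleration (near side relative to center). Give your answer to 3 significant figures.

2.52 × 10⁻⁵ m/s²

a_tidal = 2GMr/d³
        = 2 × (6.674 × 10⁻¹¹) × (3.10 × 10²⁵) × (6.90 × 10⁵) / (4.84 × 10⁸)³
        = 2.52 × 10⁻⁵ m/s²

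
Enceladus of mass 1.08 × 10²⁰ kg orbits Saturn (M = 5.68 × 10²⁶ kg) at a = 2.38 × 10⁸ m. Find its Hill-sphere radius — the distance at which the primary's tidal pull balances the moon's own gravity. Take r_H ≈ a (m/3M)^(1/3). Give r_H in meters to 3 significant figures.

r_H ≈ a (m/3M)^(1/3)
    = (2.38 × 10⁸) × (1.08 × 10²⁰ / (3 × 5.68 × 10²⁶))^(1/3)
    = 9.49 × 10⁵ m

9.49 × 10⁵ m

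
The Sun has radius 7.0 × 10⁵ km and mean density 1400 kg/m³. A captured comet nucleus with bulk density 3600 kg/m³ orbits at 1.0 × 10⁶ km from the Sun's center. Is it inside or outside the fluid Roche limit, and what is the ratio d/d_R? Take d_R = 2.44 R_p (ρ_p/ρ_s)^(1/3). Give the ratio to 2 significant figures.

d_R = 2.44 × (7.0 × 10⁵ km) × (1400/3600)^(1/3) = 1.247 × 10⁶ km
d/d_R = (1.0 × 10⁶) / (1.247 × 10⁶) = 0.80
Since d/d_R < 1, the body is inside the Roche limit.

inside; d/d_R ≈ 0.80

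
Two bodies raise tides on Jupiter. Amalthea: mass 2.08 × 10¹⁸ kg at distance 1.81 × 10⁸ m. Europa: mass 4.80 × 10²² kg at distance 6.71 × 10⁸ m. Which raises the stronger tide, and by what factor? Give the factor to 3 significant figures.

Compare M/d³ for the two perturbers:
Amalthea: (2.08 × 10¹⁸) / (1.81 × 10⁸)³ = 3.508 × 10⁻⁷
Europa: (4.80 × 10²²) / (6.71 × 10⁸)³ = 1.589 × 10⁻⁴
Ratio (larger/smaller) = 453

Europa, by a factor of ≈ 453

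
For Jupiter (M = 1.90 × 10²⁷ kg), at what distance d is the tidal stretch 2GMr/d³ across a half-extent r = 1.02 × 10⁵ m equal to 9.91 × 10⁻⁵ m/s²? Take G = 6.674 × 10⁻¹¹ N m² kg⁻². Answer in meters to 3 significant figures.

6.39 × 10⁸ m

2GMr/d³ = a_tidal  ⇒  d = (2GMr / a_tidal)^(1/3)
d = (2 × 6.674×10⁻¹¹ × (1.90 × 10²⁷) × (1.02 × 10⁵) / (9.91 × 10⁻⁵))^(1/3)
  = 6.39 × 10⁸ m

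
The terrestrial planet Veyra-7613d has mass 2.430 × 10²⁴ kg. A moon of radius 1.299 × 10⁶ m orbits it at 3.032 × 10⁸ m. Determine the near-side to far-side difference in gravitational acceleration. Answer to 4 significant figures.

Δa = 4GMr/d³
   = 4 × (6.674 × 10⁻¹¹) × (2.430 × 10²⁴) × (1.299 × 10⁶) / (3.032 × 10⁸)³
   = 3.023 × 10⁻⁵ m/s²

3.023 × 10⁻⁵ m/s²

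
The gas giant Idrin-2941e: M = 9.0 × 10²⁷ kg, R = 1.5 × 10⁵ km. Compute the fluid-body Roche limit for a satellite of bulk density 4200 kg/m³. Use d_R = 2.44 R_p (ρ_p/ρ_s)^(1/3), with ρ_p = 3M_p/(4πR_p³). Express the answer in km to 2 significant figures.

ρ_p = 3M_p/(4πR_p³) = 3 × (9.0 × 10²⁷) / (4π × (1.5 × 10⁸ m)³) = 640 kg/m³
d_R = 2.44 × 1.5 × 10⁵ km × (640/4200)^(1/3)
    = 2.0 × 10⁵ km

2.0 × 10⁵ km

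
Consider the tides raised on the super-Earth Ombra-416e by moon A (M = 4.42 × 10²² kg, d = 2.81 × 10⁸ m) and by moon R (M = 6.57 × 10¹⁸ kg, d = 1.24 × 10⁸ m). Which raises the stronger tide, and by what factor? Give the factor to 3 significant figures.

Tidal stretch scales as M/d³; compute that for each body.
Moon A: (4.42 × 10²²) / (2.81 × 10⁸)³ = 1.992 × 10⁻³
Moon R: (6.57 × 10¹⁸) / (1.24 × 10⁸)³ = 3.446 × 10⁻⁶
Ratio (larger/smaller) = 578

Moon A, by a factor of ≈ 578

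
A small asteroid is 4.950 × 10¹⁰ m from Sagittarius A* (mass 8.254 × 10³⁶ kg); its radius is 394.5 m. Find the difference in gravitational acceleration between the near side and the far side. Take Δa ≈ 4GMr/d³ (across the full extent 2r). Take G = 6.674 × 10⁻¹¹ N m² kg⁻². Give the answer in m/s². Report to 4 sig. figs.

7.167 × 10⁻³ m/s²

a_tidal = 4GMr/d³
        = 4 × (6.674 × 10⁻¹¹) × (8.254 × 10³⁶) × (394.5) / (4.950 × 10¹⁰)³
        = 7.167 × 10⁻³ m/s²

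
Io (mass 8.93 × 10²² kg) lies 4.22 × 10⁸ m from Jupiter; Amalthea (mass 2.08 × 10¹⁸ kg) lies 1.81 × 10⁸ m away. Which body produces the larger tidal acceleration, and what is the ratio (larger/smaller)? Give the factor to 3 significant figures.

Tidal stretch scales as M/d³; compute that for each body.
Io: (8.93 × 10²²) / (4.22 × 10⁸)³ = 1.188 × 10⁻³
Amalthea: (2.08 × 10¹⁸) / (1.81 × 10⁸)³ = 3.508 × 10⁻⁷
Ratio (larger/smaller) = 3390

Io, by a factor of ≈ 3390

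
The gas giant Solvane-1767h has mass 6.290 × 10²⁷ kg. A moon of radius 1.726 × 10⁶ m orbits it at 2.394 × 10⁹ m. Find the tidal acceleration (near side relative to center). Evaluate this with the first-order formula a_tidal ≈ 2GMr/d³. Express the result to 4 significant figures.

The tidal stretch is the gradient of GM/d² times the body's extent r, hence the 1/d³ dependence.
Δa = 2GMr/d³
   = 2 × (6.674 × 10⁻¹¹) × (6.290 × 10²⁷) × (1.726 × 10⁶) / (2.394 × 10⁹)³
   = 1.056 × 10⁻⁴ m/s²

1.056 × 10⁻⁴ m/s²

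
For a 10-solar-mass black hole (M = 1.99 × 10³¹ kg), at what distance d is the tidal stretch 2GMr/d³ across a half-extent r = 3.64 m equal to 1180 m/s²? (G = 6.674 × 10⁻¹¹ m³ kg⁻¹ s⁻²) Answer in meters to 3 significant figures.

2.02 × 10⁶ m

2GMr/d³ = a_tidal  ⇒  d = (2GMr / a_tidal)^(1/3)
d = (2 × 6.674×10⁻¹¹ × (1.99 × 10³¹) × (3.64) / (1180))^(1/3)
  = 2.02 × 10⁶ m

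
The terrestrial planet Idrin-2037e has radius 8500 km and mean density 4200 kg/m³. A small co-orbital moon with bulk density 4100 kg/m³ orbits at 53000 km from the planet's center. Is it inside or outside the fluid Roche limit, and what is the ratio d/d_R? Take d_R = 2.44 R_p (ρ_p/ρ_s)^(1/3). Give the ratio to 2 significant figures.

d_R = 2.44 × (8500 km) × (4200/4100)^(1/3) = 20910 km
d/d_R = (53000) / (20910) = 2.5
Since d/d_R > 1, the body is outside the Roche limit.

outside; d/d_R ≈ 2.5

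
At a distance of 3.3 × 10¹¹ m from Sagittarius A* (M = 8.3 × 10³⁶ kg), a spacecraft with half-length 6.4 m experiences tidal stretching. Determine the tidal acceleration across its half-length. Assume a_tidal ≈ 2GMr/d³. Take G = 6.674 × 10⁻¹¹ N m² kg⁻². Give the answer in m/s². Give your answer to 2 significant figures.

Differencing GM/(d−r)² and GM/d² to first order in r/d gives 2GMr/d³.
Δa = 2GMr/d³
   = 2 × (6.674 × 10⁻¹¹) × (8.3 × 10³⁶) × (6.4) / (3.3 × 10¹¹)³
   = 2.0 × 10⁻⁷ m/s²

2.0 × 10⁻⁷ m/s²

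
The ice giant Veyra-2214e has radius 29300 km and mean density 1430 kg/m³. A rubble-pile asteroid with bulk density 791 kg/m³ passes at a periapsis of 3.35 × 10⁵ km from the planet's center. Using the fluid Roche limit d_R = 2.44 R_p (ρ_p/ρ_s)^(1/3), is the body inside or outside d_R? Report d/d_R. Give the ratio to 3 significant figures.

d_R = 2.44 × (29300 km) × (1430/791)^(1/3) = 87090 km
d/d_R = (3.35 × 10⁵) / (87090) = 3.85
Since d/d_R > 1, the body is outside the Roche limit.

outside; d/d_R ≈ 3.85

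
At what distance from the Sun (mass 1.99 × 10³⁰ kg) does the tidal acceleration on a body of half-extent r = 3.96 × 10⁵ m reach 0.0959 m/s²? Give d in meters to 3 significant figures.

1.03 × 10⁹ m

2GMr/d³ = a_tidal  ⇒  d = (2GMr / a_tidal)^(1/3)
d = (2 × 6.674×10⁻¹¹ × (1.99 × 10³⁰) × (3.96 × 10⁵) / (0.0959))^(1/3)
  = 1.03 × 10⁹ m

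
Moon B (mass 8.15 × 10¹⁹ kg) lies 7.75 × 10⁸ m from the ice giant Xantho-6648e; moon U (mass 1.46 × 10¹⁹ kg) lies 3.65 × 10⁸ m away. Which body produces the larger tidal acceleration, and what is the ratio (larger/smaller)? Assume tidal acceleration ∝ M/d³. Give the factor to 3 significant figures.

Moon U, by a factor of ≈ 1.71

Compare M/d³ for the two perturbers:
Moon B: (8.15 × 10¹⁹) / (7.75 × 10⁸)³ = 1.751 × 10⁻⁷
Moon U: (1.46 × 10¹⁹) / (3.65 × 10⁸)³ = 3.002 × 10⁻⁷
Ratio (larger/smaller) = 1.71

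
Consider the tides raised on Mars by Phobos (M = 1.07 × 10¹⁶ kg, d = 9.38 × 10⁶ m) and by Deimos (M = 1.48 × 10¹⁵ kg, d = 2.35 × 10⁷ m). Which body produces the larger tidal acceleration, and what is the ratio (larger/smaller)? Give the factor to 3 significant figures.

The tide-raising term goes as M/d³ (the gradient of a 1/d² field).
Phobos: (1.07 × 10¹⁶) / (9.38 × 10⁶)³ = 1.297 × 10⁻⁵
Deimos: (1.48 × 10¹⁵) / (2.35 × 10⁷)³ = 1.140 × 10⁻⁷
Ratio (larger/smaller) = 114

Phobos, by a factor of ≈ 114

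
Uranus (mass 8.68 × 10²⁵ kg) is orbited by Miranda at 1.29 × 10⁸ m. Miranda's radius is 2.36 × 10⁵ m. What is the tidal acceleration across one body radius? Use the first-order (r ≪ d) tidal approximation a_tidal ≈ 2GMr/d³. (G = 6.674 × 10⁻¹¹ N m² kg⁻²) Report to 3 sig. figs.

1.27 × 10⁻³ m/s²

Δg = 2GMr/d³
   = 2 × (6.674 × 10⁻¹¹) × (8.68 × 10²⁵) × (2.36 × 10⁵) / (1.29 × 10⁸)³
   = 1.27 × 10⁻³ m/s²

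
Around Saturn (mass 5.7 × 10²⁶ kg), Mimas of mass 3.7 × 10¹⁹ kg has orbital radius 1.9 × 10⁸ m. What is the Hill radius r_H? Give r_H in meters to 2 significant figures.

5.3 × 10⁵ m

r_H ≈ a (m/3M)^(1/3)
    = (1.9 × 10⁸) × (3.7 × 10¹⁹ / (3 × 5.7 × 10²⁶))^(1/3)
    = 5.3 × 10⁵ m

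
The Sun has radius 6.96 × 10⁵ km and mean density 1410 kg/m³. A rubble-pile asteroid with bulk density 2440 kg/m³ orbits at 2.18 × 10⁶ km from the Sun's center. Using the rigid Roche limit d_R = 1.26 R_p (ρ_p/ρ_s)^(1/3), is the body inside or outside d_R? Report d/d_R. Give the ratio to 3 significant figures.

outside; d/d_R ≈ 2.98

d_R = 1.26 × (6.96 × 10⁵ km) × (1410/2440)^(1/3) = 7.304 × 10⁵ km
d/d_R = (2.18 × 10⁶) / (7.304 × 10⁵) = 2.98
Since d/d_R > 1, the body is outside the Roche limit.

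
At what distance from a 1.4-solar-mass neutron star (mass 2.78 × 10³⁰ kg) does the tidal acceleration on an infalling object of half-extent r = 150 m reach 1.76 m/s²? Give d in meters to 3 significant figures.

2GMr/d³ = a_tidal  ⇒  d = (2GMr / a_tidal)^(1/3)
d = (2 × 6.674×10⁻¹¹ × (2.78 × 10³⁰) × (150) / (1.76))^(1/3)
  = 3.16 × 10⁷ m

3.16 × 10⁷ m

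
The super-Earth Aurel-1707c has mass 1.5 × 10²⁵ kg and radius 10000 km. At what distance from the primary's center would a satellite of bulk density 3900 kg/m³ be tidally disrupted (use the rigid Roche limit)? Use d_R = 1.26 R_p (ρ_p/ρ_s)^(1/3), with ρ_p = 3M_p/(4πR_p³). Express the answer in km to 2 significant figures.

12000 km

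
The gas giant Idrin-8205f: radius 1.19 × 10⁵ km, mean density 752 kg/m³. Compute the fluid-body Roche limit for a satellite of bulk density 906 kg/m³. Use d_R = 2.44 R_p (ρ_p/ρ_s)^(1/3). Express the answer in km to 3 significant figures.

d_R = 2.44 × 1.19 × 10⁵ km × (752/906)^(1/3)
    = 2.73 × 10⁵ km

2.73 × 10⁵ km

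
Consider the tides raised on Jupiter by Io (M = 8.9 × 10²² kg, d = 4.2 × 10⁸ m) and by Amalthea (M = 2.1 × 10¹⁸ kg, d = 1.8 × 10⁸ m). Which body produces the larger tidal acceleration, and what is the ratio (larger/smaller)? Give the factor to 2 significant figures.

Io, by a factor of ≈ 3300

Tidal acceleration ∝ M/d³, so compare M/d³ for each.
Io: (8.9 × 10²²) / (4.2 × 10⁸)³ = 1.201 × 10⁻³
Amalthea: (2.1 × 10¹⁸) / (1.8 × 10⁸)³ = 3.601 × 10⁻⁷
Ratio (larger/smaller) = 3300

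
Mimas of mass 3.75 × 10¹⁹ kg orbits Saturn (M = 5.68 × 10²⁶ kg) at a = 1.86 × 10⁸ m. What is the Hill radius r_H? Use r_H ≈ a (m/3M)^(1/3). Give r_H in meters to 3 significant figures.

5.21 × 10⁵ m

r_H ≈ a (m/3M)^(1/3)
    = (1.86 × 10⁸) × (3.75 × 10¹⁹ / (3 × 5.68 × 10²⁶))^(1/3)
    = 5.21 × 10⁵ m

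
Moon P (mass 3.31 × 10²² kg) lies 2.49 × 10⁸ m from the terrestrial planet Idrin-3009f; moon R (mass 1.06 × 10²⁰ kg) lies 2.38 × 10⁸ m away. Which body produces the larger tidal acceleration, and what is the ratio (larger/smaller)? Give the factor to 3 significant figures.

Moon P, by a factor of ≈ 273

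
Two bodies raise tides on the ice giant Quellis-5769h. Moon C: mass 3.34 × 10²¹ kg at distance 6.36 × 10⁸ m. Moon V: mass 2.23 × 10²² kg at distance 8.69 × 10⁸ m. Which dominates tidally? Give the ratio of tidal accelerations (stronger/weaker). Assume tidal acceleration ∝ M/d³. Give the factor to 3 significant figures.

Moon V, by a factor of ≈ 2.62

Compare M/d³ for the two perturbers:
Moon C: (3.34 × 10²¹) / (6.36 × 10⁸)³ = 1.298 × 10⁻⁵
Moon V: (2.23 × 10²²) / (8.69 × 10⁸)³ = 3.398 × 10⁻⁵
Ratio (larger/smaller) = 2.62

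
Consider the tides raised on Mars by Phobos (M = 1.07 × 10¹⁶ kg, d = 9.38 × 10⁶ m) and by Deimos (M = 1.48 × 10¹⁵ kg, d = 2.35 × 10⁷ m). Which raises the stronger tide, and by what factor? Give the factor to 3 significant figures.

Phobos, by a factor of ≈ 114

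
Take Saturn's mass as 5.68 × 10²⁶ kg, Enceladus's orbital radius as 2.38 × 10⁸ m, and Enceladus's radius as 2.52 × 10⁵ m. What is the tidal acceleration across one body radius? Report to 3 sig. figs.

1.42 × 10⁻³ m/s²

Since r ≪ d, expand the inverse-square field across one radius to get the leading 2GMr/d³ term.
Δg = 2GMr/d³
   = 2 × (6.674 × 10⁻¹¹) × (5.68 × 10²⁶) × (2.52 × 10⁵) / (2.38 × 10⁸)³
   = 1.42 × 10⁻³ m/s²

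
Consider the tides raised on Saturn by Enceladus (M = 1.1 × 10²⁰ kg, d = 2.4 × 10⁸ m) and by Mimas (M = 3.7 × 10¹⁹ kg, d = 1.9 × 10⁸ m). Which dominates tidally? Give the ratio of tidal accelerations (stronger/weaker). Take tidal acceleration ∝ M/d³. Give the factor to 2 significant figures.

The tide-raising term goes as M/d³ (the gradient of a 1/d² field).
Enceladus: (1.1 × 10²⁰) / (2.4 × 10⁸)³ = 7.957 × 10⁻⁶
Mimas: (3.7 × 10¹⁹) / (1.9 × 10⁸)³ = 5.394 × 10⁻⁶
Ratio (larger/smaller) = 1.5

Enceladus, by a factor of ≈ 1.5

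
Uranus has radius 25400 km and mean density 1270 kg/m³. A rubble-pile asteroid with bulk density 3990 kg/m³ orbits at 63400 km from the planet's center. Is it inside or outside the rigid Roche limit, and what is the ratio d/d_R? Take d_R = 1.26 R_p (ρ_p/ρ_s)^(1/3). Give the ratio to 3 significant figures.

d_R = 1.26 × (25400 km) × (1270/3990)^(1/3) = 21850 km
d/d_R = (63400) / (21850) = 2.90
Since d/d_R > 1, the body is outside the Roche limit.

outside; d/d_R ≈ 2.90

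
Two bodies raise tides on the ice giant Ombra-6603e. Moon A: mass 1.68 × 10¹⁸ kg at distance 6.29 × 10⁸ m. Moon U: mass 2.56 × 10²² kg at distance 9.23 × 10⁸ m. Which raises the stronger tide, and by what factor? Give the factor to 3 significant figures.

Compare M/d³ for the two perturbers:
Moon A: (1.68 × 10¹⁸) / (6.29 × 10⁸)³ = 6.751 × 10⁻⁹
Moon U: (2.56 × 10²²) / (9.23 × 10⁸)³ = 3.256 × 10⁻⁵
Ratio (larger/smaller) = 4820

Moon U, by a factor of ≈ 4820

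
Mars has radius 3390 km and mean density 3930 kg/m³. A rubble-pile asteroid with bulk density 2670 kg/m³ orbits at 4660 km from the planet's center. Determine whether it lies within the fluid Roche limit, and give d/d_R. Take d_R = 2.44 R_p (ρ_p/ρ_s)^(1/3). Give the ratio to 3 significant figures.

d_R = 2.44 × (3390 km) × (3930/2670)^(1/3) = 9409 km
d/d_R = (4660) / (9409) = 0.495
Since d/d_R < 1, the body is inside the Roche limit.

inside; d/d_R ≈ 0.495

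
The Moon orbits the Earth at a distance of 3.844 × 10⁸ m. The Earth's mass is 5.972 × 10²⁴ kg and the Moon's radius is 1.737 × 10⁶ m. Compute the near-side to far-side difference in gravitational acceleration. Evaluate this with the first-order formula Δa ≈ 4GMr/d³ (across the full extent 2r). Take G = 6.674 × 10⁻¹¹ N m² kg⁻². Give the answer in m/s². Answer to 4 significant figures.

4.875 × 10⁻⁵ m/s²

Near-to-far spans 2r, so the tidal difference is twice the near-to-center value: 4GMr/d³.
Δg = 4GMr/d³
   = 4 × (6.674 × 10⁻¹¹) × (5.972 × 10²⁴) × (1.737 × 10⁶) / (3.844 × 10⁸)³
   = 4.875 × 10⁻⁵ m/s²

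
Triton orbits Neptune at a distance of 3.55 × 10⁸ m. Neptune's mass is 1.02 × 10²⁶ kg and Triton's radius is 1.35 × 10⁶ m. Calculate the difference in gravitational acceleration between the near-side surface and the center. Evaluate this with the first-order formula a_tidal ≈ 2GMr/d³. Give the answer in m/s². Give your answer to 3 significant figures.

4.11 × 10⁻⁴ m/s²

Since r ≪ d, expand the inverse-square field across one radius to get the leading 2GMr/d³ term.
Δg = 2GMr/d³
   = 2 × (6.674 × 10⁻¹¹) × (1.02 × 10²⁶) × (1.35 × 10⁶) / (3.55 × 10⁸)³
   = 4.11 × 10⁻⁴ m/s²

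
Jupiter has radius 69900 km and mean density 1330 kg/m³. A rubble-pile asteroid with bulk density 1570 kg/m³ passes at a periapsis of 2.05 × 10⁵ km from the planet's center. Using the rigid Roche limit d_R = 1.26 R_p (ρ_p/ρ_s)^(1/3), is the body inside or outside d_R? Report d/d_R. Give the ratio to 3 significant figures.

d_R = 1.26 × (69900 km) × (1330/1570)^(1/3) = 83340 km
d/d_R = (2.05 × 10⁵) / (83340) = 2.46
Since d/d_R > 1, the body is outside the Roche limit.

outside; d/d_R ≈ 2.46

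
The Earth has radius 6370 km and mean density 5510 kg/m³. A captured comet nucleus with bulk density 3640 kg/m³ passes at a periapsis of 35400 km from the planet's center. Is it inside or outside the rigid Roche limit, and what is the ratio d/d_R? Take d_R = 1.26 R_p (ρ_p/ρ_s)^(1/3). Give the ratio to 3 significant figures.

d_R = 1.26 × (6370 km) × (5510/3640)^(1/3) = 9216 km
d/d_R = (35400) / (9216) = 3.84
Since d/d_R > 1, the body is outside the Roche limit.

outside; d/d_R ≈ 3.84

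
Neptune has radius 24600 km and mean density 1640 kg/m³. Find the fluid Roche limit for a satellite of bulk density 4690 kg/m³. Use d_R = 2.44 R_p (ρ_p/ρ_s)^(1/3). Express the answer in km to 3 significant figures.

d_R = 2.44 × 24600 km × (1640/4690)^(1/3)
    = 42300 km

42300 km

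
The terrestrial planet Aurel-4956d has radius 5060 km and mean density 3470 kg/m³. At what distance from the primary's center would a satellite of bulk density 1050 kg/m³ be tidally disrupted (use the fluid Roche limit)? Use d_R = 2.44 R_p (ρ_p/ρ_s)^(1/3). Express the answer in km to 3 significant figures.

18400 km

d_R = 2.44 × 5060 km × (3470/1050)^(1/3)
    = 18400 km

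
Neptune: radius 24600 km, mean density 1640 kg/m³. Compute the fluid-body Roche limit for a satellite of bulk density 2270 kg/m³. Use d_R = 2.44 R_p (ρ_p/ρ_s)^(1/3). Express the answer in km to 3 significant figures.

d_R = 2.44 × 24600 km × (1640/2270)^(1/3)
    = 53900 km

53900 km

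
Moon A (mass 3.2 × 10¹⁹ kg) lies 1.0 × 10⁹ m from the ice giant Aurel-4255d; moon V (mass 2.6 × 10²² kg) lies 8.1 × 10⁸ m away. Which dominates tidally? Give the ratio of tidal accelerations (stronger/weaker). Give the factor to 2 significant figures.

Moon V, by a factor of ≈ 1500

The tide-raising term goes as M/d³ (the gradient of a 1/d² field).
Moon A: (3.2 × 10¹⁹) / (1.0 × 10⁹)³ = 3.200 × 10⁻⁸
Moon V: (2.6 × 10²²) / (8.1 × 10⁸)³ = 4.892 × 10⁻⁵
Ratio (larger/smaller) = 1500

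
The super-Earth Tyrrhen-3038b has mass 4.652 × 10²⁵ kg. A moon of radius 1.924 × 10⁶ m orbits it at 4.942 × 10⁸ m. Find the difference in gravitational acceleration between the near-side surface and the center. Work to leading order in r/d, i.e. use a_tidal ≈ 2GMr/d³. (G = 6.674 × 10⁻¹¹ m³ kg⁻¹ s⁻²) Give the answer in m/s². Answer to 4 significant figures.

Δa = 2GMr/d³
   = 2 × (6.674 × 10⁻¹¹) × (4.652 × 10²⁵) × (1.924 × 10⁶) / (4.942 × 10⁸)³
   = 9.898 × 10⁻⁵ m/s²

9.898 × 10⁻⁵ m/s²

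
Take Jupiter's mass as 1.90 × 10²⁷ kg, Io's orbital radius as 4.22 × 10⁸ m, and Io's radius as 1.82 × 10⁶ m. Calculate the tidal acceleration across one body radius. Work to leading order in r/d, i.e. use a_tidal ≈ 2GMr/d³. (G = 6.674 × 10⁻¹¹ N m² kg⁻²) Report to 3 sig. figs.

Since r ≪ d, expand the inverse-square field across one radius to get the leading 2GMr/d³ term.
Δa = 2GMr/d³
   = 2 × (6.674 × 10⁻¹¹) × (1.90 × 10²⁷) × (1.82 × 10⁶) / (4.22 × 10⁸)³
   = 6.14 × 10⁻³ m/s²

6.14 × 10⁻³ m/s²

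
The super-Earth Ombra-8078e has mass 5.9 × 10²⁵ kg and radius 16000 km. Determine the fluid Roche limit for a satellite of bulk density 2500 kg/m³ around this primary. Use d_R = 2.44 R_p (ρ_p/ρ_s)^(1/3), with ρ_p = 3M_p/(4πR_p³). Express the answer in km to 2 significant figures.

43000 km

ρ_p = 3M_p/(4πR_p³) = 3 × (5.9 × 10²⁵) / (4π × (1.6 × 10⁷ m)³) = 3400 kg/m³
d_R = 2.44 × 16000 km × (3400/2500)^(1/3)
    = 43000 km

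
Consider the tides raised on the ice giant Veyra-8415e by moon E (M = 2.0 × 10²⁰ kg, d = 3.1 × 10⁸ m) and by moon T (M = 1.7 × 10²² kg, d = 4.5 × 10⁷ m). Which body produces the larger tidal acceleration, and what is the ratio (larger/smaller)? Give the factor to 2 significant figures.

Moon T, by a factor of ≈ 28000

Tidal acceleration ∝ M/d³, so compare M/d³ for each.
Moon E: (2.0 × 10²⁰) / (3.1 × 10⁸)³ = 6.713 × 10⁻⁶
Moon T: (1.7 × 10²²) / (4.5 × 10⁷)³ = 1.866 × 10⁻¹
Ratio (larger/smaller) = 28000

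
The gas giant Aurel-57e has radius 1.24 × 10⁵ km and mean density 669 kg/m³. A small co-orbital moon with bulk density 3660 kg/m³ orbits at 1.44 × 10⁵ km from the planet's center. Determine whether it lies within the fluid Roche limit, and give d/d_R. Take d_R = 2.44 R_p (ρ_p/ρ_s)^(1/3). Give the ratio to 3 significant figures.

d_R = 2.44 × (1.24 × 10⁵ km) × (669/3660)^(1/3) = 1.717 × 10⁵ km
d/d_R = (1.44 × 10⁵) / (1.717 × 10⁵) = 0.839
Since d/d_R < 1, the body is inside the Roche limit.

inside; d/d_R ≈ 0.839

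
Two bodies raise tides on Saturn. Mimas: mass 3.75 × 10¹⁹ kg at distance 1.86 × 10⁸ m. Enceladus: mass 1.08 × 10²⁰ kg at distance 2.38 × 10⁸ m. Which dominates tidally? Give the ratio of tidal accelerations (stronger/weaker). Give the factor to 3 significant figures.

Tidal stretch scales as M/d³; compute that for each body.
Mimas: (3.75 × 10¹⁹) / (1.86 × 10⁸)³ = 5.828 × 10⁻⁶
Enceladus: (1.08 × 10²⁰) / (2.38 × 10⁸)³ = 8.011 × 10⁻⁶
Ratio (larger/smaller) = 1.37

Enceladus, by a factor of ≈ 1.37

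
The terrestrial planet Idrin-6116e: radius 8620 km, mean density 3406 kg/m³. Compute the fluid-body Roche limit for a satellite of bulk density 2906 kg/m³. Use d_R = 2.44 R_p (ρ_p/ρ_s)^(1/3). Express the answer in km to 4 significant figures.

22180 km

d_R = 2.44 × 8620 km × (3406/2906)^(1/3)
    = 22180 km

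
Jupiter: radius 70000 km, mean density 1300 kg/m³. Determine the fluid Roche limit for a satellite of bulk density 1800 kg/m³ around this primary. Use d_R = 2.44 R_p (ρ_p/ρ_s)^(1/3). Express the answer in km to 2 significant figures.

1.5 × 10⁵ km

d_R = 2.44 × 70000 km × (1300/1800)^(1/3)
    = 1.5 × 10⁵ km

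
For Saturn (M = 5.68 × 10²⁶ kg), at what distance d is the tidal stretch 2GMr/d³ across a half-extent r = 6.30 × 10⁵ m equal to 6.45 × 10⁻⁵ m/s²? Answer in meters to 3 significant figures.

9.05 × 10⁸ m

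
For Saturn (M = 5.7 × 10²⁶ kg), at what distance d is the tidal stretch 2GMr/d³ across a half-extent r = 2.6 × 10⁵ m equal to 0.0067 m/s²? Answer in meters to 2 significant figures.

1.4 × 10⁸ m

2GMr/d³ = a_tidal  ⇒  d = (2GMr / a_tidal)^(1/3)
d = (2 × 6.674×10⁻¹¹ × (5.7 × 10²⁶) × (2.6 × 10⁵) / (0.0067))^(1/3)
  = 1.4 × 10⁸ m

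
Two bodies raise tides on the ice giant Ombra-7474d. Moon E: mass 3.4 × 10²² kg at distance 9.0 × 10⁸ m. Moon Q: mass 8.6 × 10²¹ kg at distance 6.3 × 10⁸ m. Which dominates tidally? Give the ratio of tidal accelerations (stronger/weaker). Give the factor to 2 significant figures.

Moon E, by a factor of ≈ 1.4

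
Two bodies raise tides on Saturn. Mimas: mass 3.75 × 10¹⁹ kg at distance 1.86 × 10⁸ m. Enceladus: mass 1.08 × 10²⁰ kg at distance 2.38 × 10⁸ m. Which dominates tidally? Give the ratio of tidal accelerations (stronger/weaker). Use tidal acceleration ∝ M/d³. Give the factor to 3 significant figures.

Enceladus, by a factor of ≈ 1.37

Compare M/d³ for the two perturbers:
Mimas: (3.75 × 10¹⁹) / (1.86 × 10⁸)³ = 5.828 × 10⁻⁶
Enceladus: (1.08 × 10²⁰) / (2.38 × 10⁸)³ = 8.011 × 10⁻⁶
Ratio (larger/smaller) = 1.37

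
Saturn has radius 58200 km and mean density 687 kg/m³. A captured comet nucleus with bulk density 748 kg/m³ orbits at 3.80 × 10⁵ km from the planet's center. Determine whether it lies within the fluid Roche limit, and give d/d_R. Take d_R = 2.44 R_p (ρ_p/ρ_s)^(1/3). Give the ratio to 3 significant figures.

d_R = 2.44 × (58200 km) × (687/748)^(1/3) = 1.380 × 10⁵ km
d/d_R = (3.80 × 10⁵) / (1.380 × 10⁵) = 2.75
Since d/d_R > 1, the body is outside the Roche limit.

outside; d/d_R ≈ 2.75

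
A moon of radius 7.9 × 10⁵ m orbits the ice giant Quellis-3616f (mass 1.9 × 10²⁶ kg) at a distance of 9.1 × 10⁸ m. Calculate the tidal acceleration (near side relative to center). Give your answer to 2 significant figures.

Since r ≪ d, expand the inverse-square field across one radius to get the leading 2GMr/d³ term.
Δg = 2GMr/d³
   = 2 × (6.674 × 10⁻¹¹) × (1.9 × 10²⁶) × (7.9 × 10⁵) / (9.1 × 10⁸)³
   = 2.7 × 10⁻⁵ m/s²

2.7 × 10⁻⁵ m/s²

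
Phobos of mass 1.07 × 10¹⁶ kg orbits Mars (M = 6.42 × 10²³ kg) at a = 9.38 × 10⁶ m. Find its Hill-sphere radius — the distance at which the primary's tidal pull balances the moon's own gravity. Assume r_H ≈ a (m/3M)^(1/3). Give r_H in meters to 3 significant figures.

r_H ≈ a (m/3M)^(1/3)
    = (9.38 × 10⁶) × (1.07 × 10¹⁶ / (3 × 6.42 × 10²³))^(1/3)
    = 1.66 × 10⁴ m

1.66 × 10⁴ m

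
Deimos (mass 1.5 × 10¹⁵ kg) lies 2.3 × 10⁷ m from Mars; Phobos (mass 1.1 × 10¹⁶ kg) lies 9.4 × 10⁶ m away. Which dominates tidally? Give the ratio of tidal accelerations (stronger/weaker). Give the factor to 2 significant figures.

Phobos, by a factor of ≈ 110

The tide-raising term goes as M/d³ (the gradient of a 1/d² field).
Deimos: (1.5 × 10¹⁵) / (2.3 × 10⁷)³ = 1.233 × 10⁻⁷
Phobos: (1.1 × 10¹⁶) / (9.4 × 10⁶)³ = 1.324 × 10⁻⁵
Ratio (larger/smaller) = 110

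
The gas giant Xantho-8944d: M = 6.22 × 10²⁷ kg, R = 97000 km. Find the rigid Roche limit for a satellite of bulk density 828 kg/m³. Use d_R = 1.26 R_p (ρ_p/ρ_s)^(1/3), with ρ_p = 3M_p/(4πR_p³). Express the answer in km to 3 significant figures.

1.53 × 10⁵ km

ρ_p = 3M_p/(4πR_p³) = 3 × (6.22 × 10²⁷) / (4π × (9.70 × 10⁷ m)³) = 1630 kg/m³
d_R = 1.26 × 97000 km × (1630/828)^(1/3)
    = 1.53 × 10⁵ km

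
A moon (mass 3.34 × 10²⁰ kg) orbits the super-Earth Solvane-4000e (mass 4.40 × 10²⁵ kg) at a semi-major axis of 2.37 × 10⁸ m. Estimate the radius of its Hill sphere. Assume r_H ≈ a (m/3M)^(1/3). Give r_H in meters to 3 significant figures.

3.23 × 10⁶ m

r_H ≈ a (m/3M)^(1/3)
    = (2.37 × 10⁸) × (3.34 × 10²⁰ / (3 × 4.40 × 10²⁵))^(1/3)
    = 3.23 × 10⁶ m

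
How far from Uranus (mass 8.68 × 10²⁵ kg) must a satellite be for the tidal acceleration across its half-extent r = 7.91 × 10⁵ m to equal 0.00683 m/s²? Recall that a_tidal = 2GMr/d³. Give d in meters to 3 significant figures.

2GMr/d³ = a_tidal  ⇒  d = (2GMr / a_tidal)^(1/3)
d = (2 × 6.674×10⁻¹¹ × (8.68 × 10²⁵) × (7.91 × 10⁵) / (0.00683))^(1/3)
  = 1.10 × 10⁸ m

1.10 × 10⁸ m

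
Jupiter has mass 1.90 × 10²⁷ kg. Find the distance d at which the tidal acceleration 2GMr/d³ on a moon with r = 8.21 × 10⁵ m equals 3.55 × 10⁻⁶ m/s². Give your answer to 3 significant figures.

2GMr/d³ = a_tidal  ⇒  d = (2GMr / a_tidal)^(1/3)
d = (2 × 6.674×10⁻¹¹ × (1.90 × 10²⁷) × (8.21 × 10⁵) / (3.55 × 10⁻⁶))^(1/3)
  = 3.89 × 10⁹ m

3.89 × 10⁹ m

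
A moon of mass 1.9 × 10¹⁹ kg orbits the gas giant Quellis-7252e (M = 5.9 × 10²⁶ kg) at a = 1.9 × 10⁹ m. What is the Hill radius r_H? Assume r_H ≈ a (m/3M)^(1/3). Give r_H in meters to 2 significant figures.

4.2 × 10⁶ m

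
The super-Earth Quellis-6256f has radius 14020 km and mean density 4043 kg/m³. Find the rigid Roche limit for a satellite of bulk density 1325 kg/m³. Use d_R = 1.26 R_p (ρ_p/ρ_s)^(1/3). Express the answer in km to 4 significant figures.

d_R = 1.26 × 14020 km × (4043/1325)^(1/3)
    = 25620 km

25620 km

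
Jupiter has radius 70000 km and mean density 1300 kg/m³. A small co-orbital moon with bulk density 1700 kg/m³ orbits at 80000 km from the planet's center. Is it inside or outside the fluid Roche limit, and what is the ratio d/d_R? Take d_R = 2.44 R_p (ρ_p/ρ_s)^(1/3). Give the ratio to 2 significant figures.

d_R = 2.44 × (70000 km) × (1300/1700)^(1/3) = 1.562 × 10⁵ km
d/d_R = (80000) / (1.562 × 10⁵) = 0.51
Since d/d_R < 1, the body is inside the Roche limit.

inside; d/d_R ≈ 0.51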